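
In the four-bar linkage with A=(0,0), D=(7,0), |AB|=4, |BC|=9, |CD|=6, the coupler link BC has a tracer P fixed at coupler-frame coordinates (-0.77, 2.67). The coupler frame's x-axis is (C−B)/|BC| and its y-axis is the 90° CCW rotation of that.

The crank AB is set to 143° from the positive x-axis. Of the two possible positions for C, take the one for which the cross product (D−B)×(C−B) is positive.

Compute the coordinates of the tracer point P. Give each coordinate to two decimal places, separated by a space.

A=(0,0), D=(7.00,0)
B = A + 4.00·(cos143°, sin143°) = (-3.1945, 2.4073)
|BD| = 10.4749
circle(B,9.00) ∩ circle(D,6.00): a=7.3854, h=5.1435
  candidates: C₊=(5.1753,5.7158) cross=53.877; C₋=(2.8112,-4.2958) cross=-53.877
  mode + wants cross > 0 → take C=(5.1753,5.7158) (cross=53.877)
ex = (C−B)/|BC| = (0.9300,0.3676); ey = (-0.3676,0.9300)
P = B + -0.77·ex + 2.67·ey = (-4.8922,4.6072)

-4.89 4.61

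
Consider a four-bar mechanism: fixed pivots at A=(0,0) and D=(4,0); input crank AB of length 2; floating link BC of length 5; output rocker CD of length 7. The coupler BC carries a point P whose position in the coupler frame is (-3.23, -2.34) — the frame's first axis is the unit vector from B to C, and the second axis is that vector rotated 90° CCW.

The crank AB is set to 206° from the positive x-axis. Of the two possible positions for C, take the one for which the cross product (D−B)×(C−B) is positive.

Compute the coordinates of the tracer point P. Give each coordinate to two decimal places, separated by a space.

0.45 -4.17

A=(0,0), D=(4.00,0)
B = A + 2.00·(cos206°, sin206°) = (-1.7976, -0.8767)
|BD| = 5.8635
circle(B,5.00) ∩ circle(D,7.00): a=0.8852, h=4.9210
  candidates: C₊=(-1.6582,4.1213) cross=28.854; C₋=(-0.1865,-5.6101) cross=-28.854
  mode + wants cross > 0 → take C=(-1.6582,4.1213) (cross=28.854)
ex = (C−B)/|BC| = (0.0279,0.9996); ey = (-0.9996,0.0279)
P = B + -3.23·ex + -2.34·ey = (0.4514,-4.1707)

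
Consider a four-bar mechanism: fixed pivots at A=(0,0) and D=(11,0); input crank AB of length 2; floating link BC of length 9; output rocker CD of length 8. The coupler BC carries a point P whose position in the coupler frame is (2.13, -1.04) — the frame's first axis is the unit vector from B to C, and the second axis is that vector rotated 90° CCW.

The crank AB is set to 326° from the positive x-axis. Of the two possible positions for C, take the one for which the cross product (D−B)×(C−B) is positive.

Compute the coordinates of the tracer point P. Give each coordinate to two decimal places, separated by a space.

A=(0,0), D=(11.00,0)
B = A + 2.00·(cos326°, sin326°) = (1.6581, -1.1184)
|BD| = 9.4086
circle(B,9.00) ∩ circle(D,8.00): a=5.6077, h=7.0394
  candidates: C₊=(6.3893,6.5377) cross=66.231; C₋=(8.0628,-7.4413) cross=-66.231
  mode + wants cross > 0 → take C=(6.3893,6.5377) (cross=66.231)
ex = (C−B)/|BC| = (0.5257,0.8507); ey = (-0.8507,0.5257)
P = B + 2.13·ex + -1.04·ey = (3.6625,0.1468)

3.66 0.15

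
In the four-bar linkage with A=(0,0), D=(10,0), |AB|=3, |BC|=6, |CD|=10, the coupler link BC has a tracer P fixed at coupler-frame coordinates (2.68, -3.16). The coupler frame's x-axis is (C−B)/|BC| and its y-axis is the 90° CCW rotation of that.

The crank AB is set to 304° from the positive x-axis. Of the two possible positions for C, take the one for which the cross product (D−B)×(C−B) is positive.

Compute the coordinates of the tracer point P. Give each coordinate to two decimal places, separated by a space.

A=(0,0), D=(10.00,0)
B = A + 3.00·(cos304°, sin304°) = (1.6776, -2.4871)
|BD| = 8.6861
circle(B,6.00) ∩ circle(D,10.00): a=0.6590, h=5.9637
  candidates: C₊=(0.6014,3.4156) cross=51.801; C₋=(4.0166,-8.0124) cross=-51.801
  mode + wants cross > 0 → take C=(0.6014,3.4156) (cross=51.801)
ex = (C−B)/|BC| = (-0.1794,0.9838); ey = (-0.9838,-0.1794)
P = B + 2.68·ex + -3.16·ey = (4.3056,0.7162)

4.31 0.72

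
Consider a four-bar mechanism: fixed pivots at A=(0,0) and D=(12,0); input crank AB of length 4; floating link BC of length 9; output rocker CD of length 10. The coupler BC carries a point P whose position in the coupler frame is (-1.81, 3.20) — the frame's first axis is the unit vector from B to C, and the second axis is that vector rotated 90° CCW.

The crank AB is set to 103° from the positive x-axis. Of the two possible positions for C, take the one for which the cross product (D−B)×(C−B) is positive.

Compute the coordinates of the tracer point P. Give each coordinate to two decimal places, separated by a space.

A=(0,0), D=(12.00,0)
B = A + 4.00·(cos103°, sin103°) = (-0.8998, 3.8975)
|BD| = 13.4757
circle(B,9.00) ∩ circle(D,10.00): a=6.0329, h=6.6786
  candidates: C₊=(6.8069,8.5458) cross=90.000; C₋=(2.9436,-4.2406) cross=-90.000
  mode + wants cross > 0 → take C=(6.8069,8.5458) (cross=90.000)
ex = (C−B)/|BC| = (0.8563,0.5165); ey = (-0.5165,0.8563)
P = B + -1.81·ex + 3.20·ey = (-4.1025,5.7028)

-4.10 5.70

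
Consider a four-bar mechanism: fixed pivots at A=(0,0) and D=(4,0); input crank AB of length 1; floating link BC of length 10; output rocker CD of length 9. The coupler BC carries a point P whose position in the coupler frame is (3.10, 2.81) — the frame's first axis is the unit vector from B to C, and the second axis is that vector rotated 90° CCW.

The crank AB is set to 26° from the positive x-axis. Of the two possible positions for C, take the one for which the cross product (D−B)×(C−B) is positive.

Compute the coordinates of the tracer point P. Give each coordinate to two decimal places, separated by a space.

0.41 4.59

A=(0,0), D=(4.00,0)
B = A + 1.00·(cos26°, sin26°) = (0.8988, 0.4384)
|BD| = 3.1320
circle(B,10.00) ∩ circle(D,9.00): a=4.5992, h=8.8796
  candidates: C₊=(6.6955,8.5869) cross=27.811; C₋=(4.2099,-8.9976) cross=-27.811
  mode + wants cross > 0 → take C=(6.6955,8.5869) (cross=27.811)
ex = (C−B)/|BC| = (0.5797,0.8148); ey = (-0.8148,0.5797)
P = B + 3.10·ex + 2.81·ey = (0.4061,4.5933)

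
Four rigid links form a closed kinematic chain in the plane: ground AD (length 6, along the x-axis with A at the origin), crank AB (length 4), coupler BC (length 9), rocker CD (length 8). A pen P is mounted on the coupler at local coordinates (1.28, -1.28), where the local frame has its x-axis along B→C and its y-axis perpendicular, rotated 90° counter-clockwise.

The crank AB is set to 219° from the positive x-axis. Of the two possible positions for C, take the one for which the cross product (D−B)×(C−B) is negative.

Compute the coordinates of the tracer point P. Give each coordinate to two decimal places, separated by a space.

-2.82 -4.30

A=(0,0), D=(6.00,0)
B = A + 4.00·(cos219°, sin219°) = (-3.1086, -2.5173)
|BD| = 9.4500
circle(B,9.00) ∩ circle(D,8.00): a=5.6245, h=7.0260
  candidates: C₊=(0.4411,5.7531) cross=66.396; C₋=(4.1843,-7.7912) cross=-66.396
  mode - wants cross < 0 → take C=(4.1843,-7.7912) (cross=-66.396)
ex = (C−B)/|BC| = (0.8103,-0.5860); ey = (0.5860,0.8103)
P = B + 1.28·ex + -1.28·ey = (-2.8215,-4.3046)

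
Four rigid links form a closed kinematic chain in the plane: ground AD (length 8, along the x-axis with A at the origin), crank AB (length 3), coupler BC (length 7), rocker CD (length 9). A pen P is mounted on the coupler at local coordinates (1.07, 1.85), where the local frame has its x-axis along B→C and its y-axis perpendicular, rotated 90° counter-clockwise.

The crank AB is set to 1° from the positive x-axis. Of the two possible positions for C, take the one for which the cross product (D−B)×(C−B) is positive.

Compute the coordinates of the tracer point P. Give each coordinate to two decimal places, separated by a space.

1.06 0.95

A=(0,0), D=(8.00,0)
B = A + 3.00·(cos1°, sin1°) = (2.9995, 0.0524)
|BD| = 5.0007
circle(B,7.00) ∩ circle(D,9.00): a=-0.6992, h=6.9650
  candidates: C₊=(2.3733,7.0243) cross=34.830; C₋=(2.2275,-6.9049) cross=-34.830
  mode + wants cross > 0 → take C=(2.3733,7.0243) (cross=34.830)
ex = (C−B)/|BC| = (-0.0895,0.9960); ey = (-0.9960,-0.0895)
P = B + 1.07·ex + 1.85·ey = (1.0612,0.9526)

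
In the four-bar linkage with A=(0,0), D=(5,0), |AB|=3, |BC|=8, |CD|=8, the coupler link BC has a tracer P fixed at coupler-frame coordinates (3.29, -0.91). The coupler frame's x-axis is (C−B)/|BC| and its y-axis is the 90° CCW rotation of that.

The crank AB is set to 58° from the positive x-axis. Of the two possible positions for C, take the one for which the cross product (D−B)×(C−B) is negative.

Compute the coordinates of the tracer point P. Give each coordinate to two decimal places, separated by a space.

-0.45 -0.19

A=(0,0), D=(5.00,0)
B = A + 3.00·(cos58°, sin58°) = (1.5898, 2.5441)
|BD| = 4.2547
circle(B,8.00) ∩ circle(D,8.00): a=2.1273, h=7.7120
  candidates: C₊=(7.9063,7.4534) cross=32.812; C₋=(-1.3166,-4.9093) cross=-32.812
  mode - wants cross < 0 → take C=(-1.3166,-4.9093) (cross=-32.812)
ex = (C−B)/|BC| = (-0.3633,-0.9317); ey = (0.9317,-0.3633)
P = B + 3.29·ex + -0.91·ey = (-0.4533,-0.1905)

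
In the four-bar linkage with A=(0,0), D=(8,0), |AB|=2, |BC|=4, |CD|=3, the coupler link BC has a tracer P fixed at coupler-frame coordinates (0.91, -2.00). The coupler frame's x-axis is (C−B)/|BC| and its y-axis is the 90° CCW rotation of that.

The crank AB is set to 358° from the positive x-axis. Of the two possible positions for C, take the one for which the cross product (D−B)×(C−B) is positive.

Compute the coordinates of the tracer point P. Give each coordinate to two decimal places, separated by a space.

3.72 -1.44

A=(0,0), D=(8.00,0)
B = A + 2.00·(cos358°, sin358°) = (1.9988, -0.0698)
|BD| = 6.0016
circle(B,4.00) ∩ circle(D,3.00): a=3.5840, h=1.7762
  candidates: C₊=(5.5619,1.7480) cross=10.660; C₋=(5.6032,-1.8042) cross=-10.660
  mode + wants cross > 0 → take C=(5.5619,1.7480) (cross=10.660)
ex = (C−B)/|BC| = (0.8908,0.4545); ey = (-0.4545,0.8908)
P = B + 0.91·ex + -2.00·ey = (3.7183,-1.4378)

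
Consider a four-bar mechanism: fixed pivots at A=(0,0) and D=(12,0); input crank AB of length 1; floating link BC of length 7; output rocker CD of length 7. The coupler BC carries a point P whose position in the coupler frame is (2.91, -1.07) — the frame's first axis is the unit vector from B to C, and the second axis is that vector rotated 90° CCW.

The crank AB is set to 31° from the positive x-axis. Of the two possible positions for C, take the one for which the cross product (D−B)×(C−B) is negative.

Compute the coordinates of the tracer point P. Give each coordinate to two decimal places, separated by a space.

2.41 -2.17

A=(0,0), D=(12.00,0)
B = A + 1.00·(cos31°, sin31°) = (0.8572, 0.5150)
|BD| = 11.1547
circle(B,7.00) ∩ circle(D,7.00): a=5.5774, h=4.2300
  candidates: C₊=(6.6239,4.4830) cross=47.185; C₋=(6.2333,-3.9680) cross=-47.185
  mode - wants cross < 0 → take C=(6.2333,-3.9680) (cross=-47.185)
ex = (C−B)/|BC| = (0.7680,-0.6404); ey = (0.6404,0.7680)
P = B + 2.91·ex + -1.07·ey = (2.4068,-2.1704)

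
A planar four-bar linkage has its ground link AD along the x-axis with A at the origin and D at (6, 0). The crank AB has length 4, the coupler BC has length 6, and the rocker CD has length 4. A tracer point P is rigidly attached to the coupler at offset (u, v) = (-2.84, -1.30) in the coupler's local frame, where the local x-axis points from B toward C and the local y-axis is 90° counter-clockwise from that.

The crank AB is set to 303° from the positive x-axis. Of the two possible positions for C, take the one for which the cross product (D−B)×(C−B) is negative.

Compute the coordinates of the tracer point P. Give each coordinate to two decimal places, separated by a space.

A=(0,0), D=(6.00,0)
B = A + 4.00·(cos303°, sin303°) = (2.1786, -3.3547)
|BD| = 5.0850
circle(B,6.00) ∩ circle(D,4.00): a=4.5091, h=3.9583
  candidates: C₊=(2.9558,2.5948) cross=20.128; C₋=(8.1786,-3.3547) cross=-20.128
  mode - wants cross < 0 → take C=(8.1786,-3.3547) (cross=-20.128)
ex = (C−B)/|BC| = (1.0000,0.0000); ey = (-0.0000,1.0000)
P = B + -2.84·ex + -1.30·ey = (-0.6614,-4.6547)

-0.66 -4.65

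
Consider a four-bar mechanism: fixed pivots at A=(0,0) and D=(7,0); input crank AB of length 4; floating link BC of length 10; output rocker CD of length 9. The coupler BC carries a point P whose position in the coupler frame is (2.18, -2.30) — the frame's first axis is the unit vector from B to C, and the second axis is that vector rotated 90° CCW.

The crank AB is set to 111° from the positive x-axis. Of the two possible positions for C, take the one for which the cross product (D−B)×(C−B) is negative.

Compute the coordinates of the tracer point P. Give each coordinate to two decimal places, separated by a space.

A=(0,0), D=(7.00,0)
B = A + 4.00·(cos111°, sin111°) = (-1.4335, 3.7343)
|BD| = 9.2233
circle(B,10.00) ∩ circle(D,9.00): a=5.6416, h=8.2566
  candidates: C₊=(7.0680,8.9997) cross=76.153; C₋=(0.3821,-6.0995) cross=-76.153
  mode - wants cross < 0 → take C=(0.3821,-6.0995) (cross=-76.153)
ex = (C−B)/|BC| = (0.1816,-0.9834); ey = (0.9834,0.1816)
P = B + 2.18·ex + -2.30·ey = (-3.2994,1.1730)

-3.30 1.17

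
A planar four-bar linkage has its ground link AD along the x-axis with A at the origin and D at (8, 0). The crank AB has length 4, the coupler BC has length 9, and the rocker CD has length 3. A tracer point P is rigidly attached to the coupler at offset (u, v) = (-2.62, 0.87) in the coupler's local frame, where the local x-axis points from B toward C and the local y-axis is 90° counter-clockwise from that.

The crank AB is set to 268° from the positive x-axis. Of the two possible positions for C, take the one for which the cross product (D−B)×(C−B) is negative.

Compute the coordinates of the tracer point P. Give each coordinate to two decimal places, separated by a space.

-2.85 -3.46

A=(0,0), D=(8.00,0)
B = A + 4.00·(cos268°, sin268°) = (-0.1396, -3.9976)
|BD| = 9.0683
circle(B,9.00) ∩ circle(D,3.00): a=8.5040, h=2.9465
  candidates: C₊=(6.1946,2.3960) cross=26.719; C₋=(8.7924,-2.8935) cross=-26.719
  mode - wants cross < 0 → take C=(8.7924,-2.8935) (cross=-26.719)
ex = (C−B)/|BC| = (0.9924,0.1227); ey = (-0.1227,0.9924)
P = B + -2.62·ex + 0.87·ey = (-2.8465,-3.4556)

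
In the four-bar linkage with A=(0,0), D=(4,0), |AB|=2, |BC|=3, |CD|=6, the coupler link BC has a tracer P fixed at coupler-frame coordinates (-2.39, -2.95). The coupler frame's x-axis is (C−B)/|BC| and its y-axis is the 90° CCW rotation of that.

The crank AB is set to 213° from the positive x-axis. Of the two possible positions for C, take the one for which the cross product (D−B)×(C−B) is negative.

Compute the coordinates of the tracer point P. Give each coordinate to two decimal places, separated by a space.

A=(0,0), D=(4.00,0)
B = A + 2.00·(cos213°, sin213°) = (-1.6773, -1.0893)
|BD| = 5.7809
circle(B,3.00) ∩ circle(D,6.00): a=0.5552, h=2.9482
  candidates: C₊=(-1.6876,1.9107) cross=17.043; C₋=(-0.5766,-3.8800) cross=-17.043
  mode - wants cross < 0 → take C=(-0.5766,-3.8800) (cross=-17.043)
ex = (C−B)/|BC| = (0.3669,-0.9303); ey = (0.9303,0.3669)
P = B + -2.39·ex + -2.95·ey = (-5.2985,0.0516)

-5.30 0.05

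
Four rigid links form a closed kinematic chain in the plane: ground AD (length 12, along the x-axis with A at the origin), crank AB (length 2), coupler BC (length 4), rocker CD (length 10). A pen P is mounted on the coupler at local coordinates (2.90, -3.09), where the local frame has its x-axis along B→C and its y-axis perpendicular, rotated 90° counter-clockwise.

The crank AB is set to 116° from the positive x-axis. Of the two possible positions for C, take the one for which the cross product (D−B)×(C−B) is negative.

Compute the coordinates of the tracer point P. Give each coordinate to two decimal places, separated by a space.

A=(0,0), D=(12.00,0)
B = A + 2.00·(cos116°, sin116°) = (-0.8767, 1.7976)
|BD| = 13.0016
circle(B,4.00) ∩ circle(D,10.00): a=3.2704, h=2.3031
  candidates: C₊=(2.6807,3.6264) cross=29.944; C₋=(2.0439,-0.9356) cross=-29.944
  mode - wants cross < 0 → take C=(2.0439,-0.9356) (cross=-29.944)
ex = (C−B)/|BC| = (0.7302,-0.6833); ey = (0.6833,0.7302)
P = B + 2.90·ex + -3.09·ey = (-0.8707,-2.4401)

-0.87 -2.44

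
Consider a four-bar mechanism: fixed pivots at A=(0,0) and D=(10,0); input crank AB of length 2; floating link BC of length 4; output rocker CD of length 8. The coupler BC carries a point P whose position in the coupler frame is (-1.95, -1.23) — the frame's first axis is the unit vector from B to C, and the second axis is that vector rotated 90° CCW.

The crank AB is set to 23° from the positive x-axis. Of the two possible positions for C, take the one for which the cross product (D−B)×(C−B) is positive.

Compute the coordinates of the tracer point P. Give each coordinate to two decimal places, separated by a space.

A=(0,0), D=(10.00,0)
B = A + 2.00·(cos23°, sin23°) = (1.8410, 0.7815)
|BD| = 8.1963
circle(B,4.00) ∩ circle(D,8.00): a=1.1700, h=3.8251
  candidates: C₊=(3.3704,4.4775) cross=31.351; C₋=(2.6410,-3.1377) cross=-31.351
  mode + wants cross > 0 → take C=(3.3704,4.4775) (cross=31.351)
ex = (C−B)/|BC| = (0.3823,0.9240); ey = (-0.9240,0.3823)
P = B + -1.95·ex + -1.23·ey = (2.2320,-1.4907)

2.23 -1.49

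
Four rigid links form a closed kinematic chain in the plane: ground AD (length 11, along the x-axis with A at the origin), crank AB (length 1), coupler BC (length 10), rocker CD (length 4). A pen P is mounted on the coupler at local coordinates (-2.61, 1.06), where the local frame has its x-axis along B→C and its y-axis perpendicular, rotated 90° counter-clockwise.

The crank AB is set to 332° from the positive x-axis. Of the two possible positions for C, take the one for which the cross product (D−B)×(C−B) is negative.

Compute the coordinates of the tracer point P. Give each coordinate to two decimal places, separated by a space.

A=(0,0), D=(11.00,0)
B = A + 1.00·(cos332°, sin332°) = (0.8829, -0.4695)
|BD| = 10.1279
circle(B,10.00) ∩ circle(D,4.00): a=9.2109, h=3.8935
  candidates: C₊=(9.9035,3.8468) cross=39.433; C₋=(10.2644,-3.9318) cross=-39.433
  mode - wants cross < 0 → take C=(10.2644,-3.9318) (cross=-39.433)
ex = (C−B)/|BC| = (0.9381,-0.3462); ey = (0.3462,0.9381)
P = B + -2.61·ex + 1.06·ey = (-1.1986,1.4286)

-1.20 1.43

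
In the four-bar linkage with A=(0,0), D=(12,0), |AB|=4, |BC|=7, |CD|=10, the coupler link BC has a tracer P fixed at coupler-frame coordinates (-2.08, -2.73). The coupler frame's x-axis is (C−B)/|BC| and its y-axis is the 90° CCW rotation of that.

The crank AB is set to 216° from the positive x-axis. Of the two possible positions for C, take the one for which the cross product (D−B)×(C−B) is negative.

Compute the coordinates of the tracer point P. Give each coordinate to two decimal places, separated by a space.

-6.17 -4.14

A=(0,0), D=(12.00,0)
B = A + 4.00·(cos216°, sin216°) = (-3.2361, -2.3511)
|BD| = 15.4164
circle(B,7.00) ∩ circle(D,10.00): a=6.0541, h=3.5139
  candidates: C₊=(2.2113,2.0450) cross=54.172; C₋=(3.2831,-4.9006) cross=-54.172
  mode - wants cross < 0 → take C=(3.2831,-4.9006) (cross=-54.172)
ex = (C−B)/|BC| = (0.9313,-0.3642); ey = (0.3642,0.9313)
P = B + -2.08·ex + -2.73·ey = (-6.1675,-4.1361)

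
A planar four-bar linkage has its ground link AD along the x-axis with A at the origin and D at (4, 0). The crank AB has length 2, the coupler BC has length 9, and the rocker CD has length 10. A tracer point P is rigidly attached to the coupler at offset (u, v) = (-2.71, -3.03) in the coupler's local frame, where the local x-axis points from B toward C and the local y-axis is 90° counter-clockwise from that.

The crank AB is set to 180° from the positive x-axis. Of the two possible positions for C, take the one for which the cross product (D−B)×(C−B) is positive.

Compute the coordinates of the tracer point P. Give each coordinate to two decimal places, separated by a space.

0.57 -3.15

A=(0,0), D=(4.00,0)
B = A + 2.00·(cos180°, sin180°) = (-2.0000, 0.0000)
|BD| = 6.0000
circle(B,9.00) ∩ circle(D,10.00): a=1.4167, h=8.8878
  candidates: C₊=(-0.5833,8.8878) cross=53.327; C₋=(-0.5833,-8.8878) cross=-53.327
  mode + wants cross > 0 → take C=(-0.5833,8.8878) (cross=53.327)
ex = (C−B)/|BC| = (0.1574,0.9875); ey = (-0.9875,0.1574)
P = B + -2.71·ex + -3.03·ey = (0.5657,-3.1532)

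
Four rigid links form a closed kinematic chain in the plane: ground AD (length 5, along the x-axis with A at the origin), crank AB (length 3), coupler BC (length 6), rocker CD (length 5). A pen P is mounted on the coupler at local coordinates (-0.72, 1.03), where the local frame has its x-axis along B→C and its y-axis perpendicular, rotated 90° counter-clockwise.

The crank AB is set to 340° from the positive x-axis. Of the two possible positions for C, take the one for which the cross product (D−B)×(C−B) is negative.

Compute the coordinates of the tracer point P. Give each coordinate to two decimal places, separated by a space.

A=(0,0), D=(5.00,0)
B = A + 3.00·(cos340°, sin340°) = (2.8191, -1.0261)
|BD| = 2.4102
circle(B,6.00) ∩ circle(D,5.00): a=3.4871, h=4.8827
  candidates: C₊=(3.8958,4.8765) cross=11.768; C₋=(8.0530,-3.9597) cross=-11.768
  mode - wants cross < 0 → take C=(8.0530,-3.9597) (cross=-11.768)
ex = (C−B)/|BC| = (0.8723,-0.4889); ey = (0.4889,0.8723)
P = B + -0.72·ex + 1.03·ey = (2.6946,0.2245)

2.69 0.22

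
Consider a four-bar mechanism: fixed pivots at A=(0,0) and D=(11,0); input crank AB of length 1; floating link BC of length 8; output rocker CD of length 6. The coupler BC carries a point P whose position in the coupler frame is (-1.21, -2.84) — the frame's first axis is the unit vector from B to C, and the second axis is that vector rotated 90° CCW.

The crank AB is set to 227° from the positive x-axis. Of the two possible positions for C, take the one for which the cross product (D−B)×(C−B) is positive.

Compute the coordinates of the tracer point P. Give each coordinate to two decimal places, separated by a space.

-0.21 -3.78

A=(0,0), D=(11.00,0)
B = A + 1.00·(cos227°, sin227°) = (-0.6820, -0.7314)
|BD| = 11.7049
circle(B,8.00) ∩ circle(D,6.00): a=7.0485, h=3.7840
  candidates: C₊=(6.1163,3.4856) cross=44.291; C₋=(6.5892,-4.0675) cross=-44.291
  mode + wants cross > 0 → take C=(6.1163,3.4856) (cross=44.291)
ex = (C−B)/|BC| = (0.8498,0.5271); ey = (-0.5271,0.8498)
P = B + -1.21·ex + -2.84·ey = (-0.2132,-3.7826)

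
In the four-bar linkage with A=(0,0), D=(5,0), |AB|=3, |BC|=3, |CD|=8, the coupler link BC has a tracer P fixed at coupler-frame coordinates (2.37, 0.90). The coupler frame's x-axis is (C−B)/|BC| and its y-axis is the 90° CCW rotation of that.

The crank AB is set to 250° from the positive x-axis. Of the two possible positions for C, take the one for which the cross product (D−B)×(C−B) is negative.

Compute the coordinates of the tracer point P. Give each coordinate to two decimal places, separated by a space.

0.25 -5.01

A=(0,0), D=(5.00,0)
B = A + 3.00·(cos250°, sin250°) = (-1.0261, -2.8191)
|BD| = 6.6529
circle(B,3.00) ∩ circle(D,8.00): a=-0.8071, h=2.8894
  candidates: C₊=(-2.9815,-0.5439) cross=19.223; C₋=(-0.5328,-5.7782) cross=-19.223
  mode - wants cross < 0 → take C=(-0.5328,-5.7782) (cross=-19.223)
ex = (C−B)/|BC| = (0.1644,-0.9864); ey = (0.9864,0.1644)
P = B + 2.37·ex + 0.90·ey = (0.2514,-5.0088)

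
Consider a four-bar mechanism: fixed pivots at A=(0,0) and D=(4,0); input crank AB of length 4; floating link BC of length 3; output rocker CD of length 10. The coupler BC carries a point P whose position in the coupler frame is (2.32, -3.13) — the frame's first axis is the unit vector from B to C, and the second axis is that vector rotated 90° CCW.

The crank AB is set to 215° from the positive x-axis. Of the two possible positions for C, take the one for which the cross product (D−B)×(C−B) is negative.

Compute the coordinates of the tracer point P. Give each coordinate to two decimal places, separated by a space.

A=(0,0), D=(4.00,0)
B = A + 4.00·(cos215°, sin215°) = (-3.2766, -2.2943)
|BD| = 7.6297
circle(B,3.00) ∩ circle(D,10.00): a=-2.1486, h=2.0936
  candidates: C₊=(-5.9554,-0.9437) cross=15.974; C₋=(-4.6962,-4.9372) cross=-15.974
  mode - wants cross < 0 → take C=(-4.6962,-4.9372) (cross=-15.974)
ex = (C−B)/|BC| = (-0.4732,-0.8810); ey = (0.8810,-0.4732)
P = B + 2.32·ex + -3.13·ey = (-7.1318,-2.8570)

-7.13 -2.86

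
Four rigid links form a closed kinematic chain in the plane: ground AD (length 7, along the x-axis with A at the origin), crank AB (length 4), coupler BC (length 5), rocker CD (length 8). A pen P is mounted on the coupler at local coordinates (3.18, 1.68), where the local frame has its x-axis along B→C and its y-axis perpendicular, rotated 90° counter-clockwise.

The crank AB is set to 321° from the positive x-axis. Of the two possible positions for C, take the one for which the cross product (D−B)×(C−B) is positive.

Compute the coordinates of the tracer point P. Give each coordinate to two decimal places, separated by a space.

A=(0,0), D=(7.00,0)
B = A + 4.00·(cos321°, sin321°) = (3.1086, -2.5173)
|BD| = 4.6346
circle(B,5.00) ∩ circle(D,8.00): a=-1.8901, h=4.6290
  candidates: C₊=(-0.9927,0.3428) cross=21.454; C₋=(4.0358,-7.4306) cross=-21.454
  mode + wants cross > 0 → take C=(-0.9927,0.3428) (cross=21.454)
ex = (C−B)/|BC| = (-0.8202,0.5720); ey = (-0.5720,-0.8202)
P = B + 3.18·ex + 1.68·ey = (-0.4608,-2.0763)

-0.46 -2.08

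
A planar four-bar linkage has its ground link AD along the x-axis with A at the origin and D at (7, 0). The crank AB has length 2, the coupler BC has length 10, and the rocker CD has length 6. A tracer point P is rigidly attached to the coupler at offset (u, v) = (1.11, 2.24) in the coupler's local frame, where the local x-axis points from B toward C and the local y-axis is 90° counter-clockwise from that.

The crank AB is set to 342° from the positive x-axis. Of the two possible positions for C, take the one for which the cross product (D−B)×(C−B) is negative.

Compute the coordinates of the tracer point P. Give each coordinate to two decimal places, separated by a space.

A=(0,0), D=(7.00,0)
B = A + 2.00·(cos342°, sin342°) = (1.9021, -0.6180)
|BD| = 5.1352
circle(B,10.00) ∩ circle(D,6.00): a=8.7991, h=4.7514
  candidates: C₊=(10.0654,5.1578) cross=24.400; C₋=(11.2091,-4.2759) cross=-24.400
  mode - wants cross < 0 → take C=(11.2091,-4.2759) (cross=-24.400)
ex = (C−B)/|BC| = (0.9307,-0.3658); ey = (0.3658,0.9307)
P = B + 1.11·ex + 2.24·ey = (3.7546,1.0607)

3.75 1.06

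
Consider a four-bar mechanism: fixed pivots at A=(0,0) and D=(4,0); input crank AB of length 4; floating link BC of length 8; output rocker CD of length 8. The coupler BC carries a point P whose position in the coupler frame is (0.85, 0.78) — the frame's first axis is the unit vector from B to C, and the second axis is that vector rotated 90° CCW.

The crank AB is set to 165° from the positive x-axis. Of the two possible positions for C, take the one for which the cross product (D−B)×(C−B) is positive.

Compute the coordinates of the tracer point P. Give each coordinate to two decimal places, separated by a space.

-3.97 2.18

A=(0,0), D=(4.00,0)
B = A + 4.00·(cos165°, sin165°) = (-3.8637, 1.0353)
|BD| = 7.9316
circle(B,8.00) ∩ circle(D,8.00): a=3.9658, h=6.9478
  candidates: C₊=(0.9750,7.4060) cross=55.107; C₋=(-0.8387,-6.3708) cross=-55.107
  mode + wants cross > 0 → take C=(0.9750,7.4060) (cross=55.107)
ex = (C−B)/|BC| = (0.6048,0.7963); ey = (-0.7963,0.6048)
P = B + 0.85·ex + 0.78·ey = (-3.9707,2.1839)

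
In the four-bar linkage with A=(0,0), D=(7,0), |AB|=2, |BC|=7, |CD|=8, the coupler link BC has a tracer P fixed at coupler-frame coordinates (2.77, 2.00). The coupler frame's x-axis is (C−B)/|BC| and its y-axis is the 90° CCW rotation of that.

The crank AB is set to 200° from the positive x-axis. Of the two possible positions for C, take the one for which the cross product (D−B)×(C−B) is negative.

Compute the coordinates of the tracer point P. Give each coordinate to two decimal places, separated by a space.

1.36 -1.78

A=(0,0), D=(7.00,0)
B = A + 2.00·(cos200°, sin200°) = (-1.8794, -0.6840)
|BD| = 8.9057
circle(B,7.00) ∩ circle(D,8.00): a=3.6107, h=5.9969
  candidates: C₊=(1.2600,5.5725) cross=53.407; C₋=(2.1813,-6.3859) cross=-53.407
  mode - wants cross < 0 → take C=(2.1813,-6.3859) (cross=-53.407)
ex = (C−B)/|BC| = (0.5801,-0.8146); ey = (0.8146,0.5801)
P = B + 2.77·ex + 2.00·ey = (1.3566,-1.7802)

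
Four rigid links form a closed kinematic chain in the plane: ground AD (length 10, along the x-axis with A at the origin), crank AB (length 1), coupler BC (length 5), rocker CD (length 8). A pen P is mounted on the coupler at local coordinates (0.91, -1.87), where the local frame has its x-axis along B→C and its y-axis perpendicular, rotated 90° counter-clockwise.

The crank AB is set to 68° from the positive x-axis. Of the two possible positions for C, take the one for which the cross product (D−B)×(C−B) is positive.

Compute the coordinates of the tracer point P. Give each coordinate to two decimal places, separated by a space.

2.39 0.43

A=(0,0), D=(10.00,0)
B = A + 1.00·(cos68°, sin68°) = (0.3746, 0.9272)
|BD| = 9.6699
circle(B,5.00) ∩ circle(D,8.00): a=2.8184, h=4.1300
  candidates: C₊=(3.5760,4.7679) cross=39.936; C₋=(2.7840,-3.4540) cross=-39.936
  mode + wants cross > 0 → take C=(3.5760,4.7679) (cross=39.936)
ex = (C−B)/|BC| = (0.6403,0.7681); ey = (-0.7681,0.6403)
P = B + 0.91·ex + -1.87·ey = (2.3937,0.4289)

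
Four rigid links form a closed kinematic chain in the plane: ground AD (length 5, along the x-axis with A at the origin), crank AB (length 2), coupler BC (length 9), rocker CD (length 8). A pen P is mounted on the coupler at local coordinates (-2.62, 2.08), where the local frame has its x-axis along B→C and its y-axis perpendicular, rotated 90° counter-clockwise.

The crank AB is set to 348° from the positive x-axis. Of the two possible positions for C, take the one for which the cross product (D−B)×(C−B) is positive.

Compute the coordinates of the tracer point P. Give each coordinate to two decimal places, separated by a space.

-0.92 -2.13

A=(0,0), D=(5.00,0)
B = A + 2.00·(cos348°, sin348°) = (1.9563, -0.4158)
|BD| = 3.0720
circle(B,9.00) ∩ circle(D,8.00): a=4.3029, h=7.9047
  candidates: C₊=(5.1496,7.9986) cross=24.283; C₋=(7.2896,-7.6654) cross=-24.283
  mode + wants cross > 0 → take C=(5.1496,7.9986) (cross=24.283)
ex = (C−B)/|BC| = (0.3548,0.9349); ey = (-0.9349,0.3548)
P = B + -2.62·ex + 2.08·ey = (-0.9180,-2.1273)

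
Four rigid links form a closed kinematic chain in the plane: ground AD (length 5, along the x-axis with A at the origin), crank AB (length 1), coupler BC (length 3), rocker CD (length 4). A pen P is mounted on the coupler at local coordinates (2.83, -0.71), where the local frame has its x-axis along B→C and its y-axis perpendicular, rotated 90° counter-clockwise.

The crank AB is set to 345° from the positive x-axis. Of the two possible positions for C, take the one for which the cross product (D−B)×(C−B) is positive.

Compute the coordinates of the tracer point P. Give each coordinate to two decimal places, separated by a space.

2.56 2.19

A=(0,0), D=(5.00,0)
B = A + 1.00·(cos345°, sin345°) = (0.9659, -0.2588)
|BD| = 4.0424
circle(B,3.00) ∩ circle(D,4.00): a=1.1554, h=2.7686
  candidates: C₊=(1.9416,2.5781) cross=11.192; C₋=(2.2962,-2.9478) cross=-11.192
  mode + wants cross > 0 → take C=(1.9416,2.5781) (cross=11.192)
ex = (C−B)/|BC| = (0.3252,0.9456); ey = (-0.9456,0.3252)
P = B + 2.83·ex + -0.71·ey = (2.5578,2.1864)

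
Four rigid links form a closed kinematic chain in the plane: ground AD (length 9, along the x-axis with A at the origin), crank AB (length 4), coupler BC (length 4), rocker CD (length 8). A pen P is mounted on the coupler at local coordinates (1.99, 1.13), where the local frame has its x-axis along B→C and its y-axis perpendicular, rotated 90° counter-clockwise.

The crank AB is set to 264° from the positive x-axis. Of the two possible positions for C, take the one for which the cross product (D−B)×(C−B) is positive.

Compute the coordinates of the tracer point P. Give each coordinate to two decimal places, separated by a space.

-0.77 -1.72

A=(0,0), D=(9.00,0)
B = A + 4.00·(cos264°, sin264°) = (-0.4181, -3.9781)
|BD| = 10.2238
circle(B,4.00) ∩ circle(D,8.00): a=2.7644, h=2.8910
  candidates: C₊=(1.0036,-0.2393) cross=29.557; C₋=(3.2534,-5.5656) cross=-29.557
  mode + wants cross > 0 → take C=(1.0036,-0.2393) (cross=29.557)
ex = (C−B)/|BC| = (0.3554,0.9347); ey = (-0.9347,0.3554)
P = B + 1.99·ex + 1.13·ey = (-0.7670,-1.7164)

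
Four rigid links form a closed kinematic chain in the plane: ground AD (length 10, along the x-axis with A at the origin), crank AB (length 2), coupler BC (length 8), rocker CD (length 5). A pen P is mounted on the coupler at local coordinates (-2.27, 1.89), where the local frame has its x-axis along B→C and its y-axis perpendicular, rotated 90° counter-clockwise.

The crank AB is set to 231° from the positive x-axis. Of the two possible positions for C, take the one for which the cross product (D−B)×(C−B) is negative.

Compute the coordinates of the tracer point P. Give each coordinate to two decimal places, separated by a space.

-2.98 0.84

A=(0,0), D=(10.00,0)
B = A + 2.00·(cos231°, sin231°) = (-1.2586, -1.5543)
|BD| = 11.3654
circle(B,8.00) ∩ circle(D,5.00): a=7.3984, h=3.0435
  candidates: C₊=(5.6541,2.4724) cross=34.591; C₋=(6.4865,-3.5574) cross=-34.591
  mode - wants cross < 0 → take C=(6.4865,-3.5574) (cross=-34.591)
ex = (C−B)/|BC| = (0.9681,-0.2504); ey = (0.2504,0.9681)
P = B + -2.27·ex + 1.89·ey = (-2.9831,0.8439)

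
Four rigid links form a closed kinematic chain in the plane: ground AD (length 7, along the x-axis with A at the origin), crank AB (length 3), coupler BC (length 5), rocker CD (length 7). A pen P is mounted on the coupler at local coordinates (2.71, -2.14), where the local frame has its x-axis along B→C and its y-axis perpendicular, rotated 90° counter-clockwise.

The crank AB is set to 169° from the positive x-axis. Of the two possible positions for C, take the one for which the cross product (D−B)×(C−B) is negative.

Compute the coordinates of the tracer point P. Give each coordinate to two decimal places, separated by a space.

-2.50 -2.85

A=(0,0), D=(7.00,0)
B = A + 3.00·(cos169°, sin169°) = (-2.9449, 0.5724)
|BD| = 9.9613
circle(B,5.00) ∩ circle(D,7.00): a=3.7760, h=3.2775
  candidates: C₊=(1.0132,3.6275) cross=32.648; C₋=(0.6366,-2.9166) cross=-32.648
  mode - wants cross < 0 → take C=(0.6366,-2.9166) (cross=-32.648)
ex = (C−B)/|BC| = (0.7163,-0.6978); ey = (0.6978,0.7163)
P = B + 2.71·ex + -2.14·ey = (-2.4970,-2.8515)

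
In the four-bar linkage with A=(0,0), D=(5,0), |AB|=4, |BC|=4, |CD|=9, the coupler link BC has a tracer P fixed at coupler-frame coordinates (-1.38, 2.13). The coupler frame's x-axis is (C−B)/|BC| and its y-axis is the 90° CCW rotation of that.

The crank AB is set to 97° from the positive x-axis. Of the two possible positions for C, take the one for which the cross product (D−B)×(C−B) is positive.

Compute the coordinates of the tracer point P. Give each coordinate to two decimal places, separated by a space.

A=(0,0), D=(5.00,0)
B = A + 4.00·(cos97°, sin97°) = (-0.4875, 3.9702)
|BD| = 6.7731
circle(B,4.00) ∩ circle(D,9.00): a=-1.4119, h=3.7425
  candidates: C₊=(0.5624,7.8299) cross=25.349; C₋=(-3.8251,1.7656) cross=-25.349
  mode + wants cross > 0 → take C=(0.5624,7.8299) (cross=25.349)
ex = (C−B)/|BC| = (0.2625,0.9649); ey = (-0.9649,0.2625)
P = B + -1.38·ex + 2.13·ey = (-2.9050,3.1976)

-2.91 3.20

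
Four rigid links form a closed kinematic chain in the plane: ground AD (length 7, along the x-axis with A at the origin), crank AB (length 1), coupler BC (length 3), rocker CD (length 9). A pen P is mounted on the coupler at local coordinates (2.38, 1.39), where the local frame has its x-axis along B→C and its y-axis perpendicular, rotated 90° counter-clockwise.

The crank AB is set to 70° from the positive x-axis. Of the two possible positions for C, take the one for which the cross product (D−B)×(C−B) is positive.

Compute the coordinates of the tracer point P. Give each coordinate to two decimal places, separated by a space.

-2.13 2.15

A=(0,0), D=(7.00,0)
B = A + 1.00·(cos70°, sin70°) = (0.3420, 0.9397)
|BD| = 6.7240
circle(B,3.00) ∩ circle(D,9.00): a=-1.9920, h=2.2432
  candidates: C₊=(-1.3169,3.4393) cross=15.083; C₋=(-1.9439,-1.0031) cross=-15.083
  mode + wants cross > 0 → take C=(-1.3169,3.4393) (cross=15.083)
ex = (C−B)/|BC| = (-0.5530,0.8332); ey = (-0.8332,-0.5530)
P = B + 2.38·ex + 1.39·ey = (-2.1322,2.1540)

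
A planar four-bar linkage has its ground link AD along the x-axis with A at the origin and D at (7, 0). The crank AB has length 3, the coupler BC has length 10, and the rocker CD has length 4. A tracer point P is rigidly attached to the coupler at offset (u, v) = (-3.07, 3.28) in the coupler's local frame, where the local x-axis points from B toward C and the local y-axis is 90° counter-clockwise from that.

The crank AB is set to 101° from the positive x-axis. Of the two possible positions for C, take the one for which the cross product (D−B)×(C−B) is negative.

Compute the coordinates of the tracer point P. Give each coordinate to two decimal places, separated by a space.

-0.51 7.44

A=(0,0), D=(7.00,0)
B = A + 3.00·(cos101°, sin101°) = (-0.5724, 2.9449)
|BD| = 8.1249
circle(B,10.00) ∩ circle(D,4.00): a=9.2317, h=3.8438
  candidates: C₊=(9.4248,3.1813) cross=31.231; C₋=(6.6384,-3.9836) cross=-31.231
  mode - wants cross < 0 → take C=(6.6384,-3.9836) (cross=-31.231)
ex = (C−B)/|BC| = (0.7211,-0.6929); ey = (0.6929,0.7211)
P = B + -3.07·ex + 3.28·ey = (-0.5136,7.4371)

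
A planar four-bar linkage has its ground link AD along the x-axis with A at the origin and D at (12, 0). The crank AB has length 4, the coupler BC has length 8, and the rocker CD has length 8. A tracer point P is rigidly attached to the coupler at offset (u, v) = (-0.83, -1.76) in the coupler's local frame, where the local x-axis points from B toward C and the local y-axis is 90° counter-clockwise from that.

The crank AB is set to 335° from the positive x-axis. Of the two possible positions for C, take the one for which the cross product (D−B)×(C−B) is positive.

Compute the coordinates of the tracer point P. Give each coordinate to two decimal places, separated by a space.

4.97 -3.09

A=(0,0), D=(12.00,0)
B = A + 4.00·(cos335°, sin335°) = (3.6252, -1.6905)
|BD| = 8.5437
circle(B,8.00) ∩ circle(D,8.00): a=4.2718, h=6.7640
  candidates: C₊=(6.4743,5.7850) cross=57.789; C₋=(9.1510,-7.4755) cross=-57.789
  mode + wants cross > 0 → take C=(6.4743,5.7850) (cross=57.789)
ex = (C−B)/|BC| = (0.3561,0.9344); ey = (-0.9344,0.3561)
P = B + -0.83·ex + -1.76·ey = (4.9742,-3.0928)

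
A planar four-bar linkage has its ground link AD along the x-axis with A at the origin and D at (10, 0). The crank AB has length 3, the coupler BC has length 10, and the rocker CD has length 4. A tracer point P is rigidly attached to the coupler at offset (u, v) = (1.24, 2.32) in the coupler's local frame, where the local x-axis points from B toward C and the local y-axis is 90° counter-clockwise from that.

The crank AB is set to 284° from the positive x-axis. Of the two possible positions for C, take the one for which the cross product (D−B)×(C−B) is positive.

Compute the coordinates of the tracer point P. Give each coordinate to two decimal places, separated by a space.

0.15 -0.34

A=(0,0), D=(10.00,0)
B = A + 3.00·(cos284°, sin284°) = (0.7258, -2.9109)
|BD| = 9.7203
circle(B,10.00) ∩ circle(D,4.00): a=9.1810, h=3.9635
  candidates: C₊=(8.2985,3.6201) cross=38.526; C₋=(10.6724,-3.9431) cross=-38.526
  mode + wants cross > 0 → take C=(8.2985,3.6201) (cross=38.526)
ex = (C−B)/|BC| = (0.7573,0.6531); ey = (-0.6531,0.7573)
P = B + 1.24·ex + 2.32·ey = (0.1496,-0.3442)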